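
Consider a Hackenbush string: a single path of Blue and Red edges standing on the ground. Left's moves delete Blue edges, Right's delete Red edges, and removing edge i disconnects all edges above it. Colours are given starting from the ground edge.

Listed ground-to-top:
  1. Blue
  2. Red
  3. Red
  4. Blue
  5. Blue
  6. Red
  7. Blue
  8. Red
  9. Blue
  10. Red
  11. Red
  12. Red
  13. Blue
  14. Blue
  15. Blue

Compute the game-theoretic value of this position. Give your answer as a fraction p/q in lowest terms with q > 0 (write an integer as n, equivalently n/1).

6799/16384

1 of 15 · B · max L 0 · min R +∞ so 1
2 of 15 · BR · max L 0 · min R 1 so 1/2
3 of 15 · BRR · max L 0 · min R 1/2 so 1/4
4 of 15 · BRRB · max L 1/4 · min R 1/2 so 3/8
5 of 15 · BRRBB · max L 3/8 · min R 1/2 so 7/16
6 of 15 · BRRBBR · max L 3/8 · min R 7/16 so 13/32
7 of 15 · BRRBBRB · max L 13/32 · min R 7/16 so 27/64
8 of 15 · BRRBBRBR · max L 13/32 · min R 27/64 so 53/128
9 of 15 · BRRBBRBRB · max L 53/128 · min R 27/64 so 107/256
10 of 15 · BRRBBRBRBR · max L 53/128 · min R 107/256 so 213/512
11 of 15 · BRRBBRBRBRR · max L 53/128 · min R 213/512 so 425/1024
12 of 15 · BRRBBRBRBRRR · max L 53/128 · min R 425/1024 so 849/2048
13 of 15 · BRRBBRBRBRRRB · max L 849/2048 · min R 425/1024 so 1699/4096
14 of 15 · BRRBBRBRBRRRBB · max L 1699/4096 · min R 425/1024 so 3399/8192
15 of 15 · BRRBBRBRBRRRBBB · max L 3399/8192 · min R 425/1024 so 6799/16384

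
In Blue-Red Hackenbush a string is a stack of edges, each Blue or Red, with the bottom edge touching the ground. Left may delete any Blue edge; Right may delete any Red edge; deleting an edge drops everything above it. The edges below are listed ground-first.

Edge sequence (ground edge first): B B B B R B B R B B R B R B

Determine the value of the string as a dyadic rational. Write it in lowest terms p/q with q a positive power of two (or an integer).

3947/1024

Recurse on prefixes of the 14-edge string B B B B R B B R B B R B R B:
edge 1 of 14 (B): { 0 | none } = 1
edge 2 of 14 (B): { 0; 1 | none } = 2
edge 3 of 14 (B): { 0; 1; 2 | none } = 3
edge 4 of 14 (B): { 0; 1; 2; 3 | none } = 4
edge 5 of 14 (R): { 0; 1; 2; 3 | 4 } = 7/2
edge 6 of 14 (B): { 0; 1; 2; 3; 7/2 | 4 } = 15/4
edge 7 of 14 (B): { 0; 1; 2; 3; 7/2; 15/4 | 4 } = 31/8
edge 8 of 14 (R): { 0; 1; 2; 3; 7/2; 15/4 | 31/8; 4 } = 61/16
edge 9 of 14 (B): { 0; 1; 2; 3; 7/2; 15/4; 61/16 | 31/8; 4 } = 123/32
edge 10 of 14 (B): { 0; 1; 2; 3; 7/2; 15/4; 61/16; 123/32 | 31/8; 4 } = 247/64
edge 11 of 14 (R): { 0; 1; 2; 3; 7/2; 15/4; 61/16; 123/32 | 247/64; 31/8; 4 } = 493/128
edge 12 of 14 (B): { 0; 1; 2; 3; 7/2; 15/4; 61/16; 123/32; 493/128 | 247/64; 31/8; 4 } = 987/256
edge 13 of 14 (R): { 0; 1; 2; 3; 7/2; 15/4; 61/16; 123/32; 493/128 | 987/256; 247/64; 31/8; 4 } = 1973/512
edge 14 of 14 (B): { 0; 1; 2; 3; 7/2; 15/4; 61/16; 123/32; 493/128; 1973/512 | 987/256; 247/64; 31/8; 4 } = 3947/1024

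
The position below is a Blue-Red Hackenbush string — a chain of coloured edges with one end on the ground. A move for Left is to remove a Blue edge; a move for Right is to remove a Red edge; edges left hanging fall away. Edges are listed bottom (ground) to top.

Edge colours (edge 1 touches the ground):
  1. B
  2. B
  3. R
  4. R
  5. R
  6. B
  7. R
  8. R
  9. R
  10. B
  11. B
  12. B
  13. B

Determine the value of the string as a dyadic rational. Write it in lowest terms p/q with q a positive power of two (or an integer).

2335/2048

Build v(s[:k]) for k = 1..13, string s = B B R R R B R R R B B B B.
v(B) = { 0 |  } — 1
v(BB) = { 0 1 |  } — 2
v(BBR) = { 0 1 | 2 } — 3/2
v(BBRR) = { 0 1 | 3/2 2 } — 5/4
v(BBRRR) = { 0 1 | 5/4 3/2 2 } — 9/8
v(BBRRRB) = { 0 1 9/8 | 5/4 3/2 2 } — 19/16
v(BBRRRBR) = { 0 1 9/8 | 19/16 5/4 3/2 2 } — 37/32
v(BBRRRBRR) = { 0 1 9/8 | 37/32 19/16 5/4 3/2 2 } — 73/64
v(BBRRRBRRR) = { 0 1 9/8 | 73/64 37/32 19/16 5/4 3/2 2 } — 145/128
v(BBRRRBRRRB) = { 0 1 9/8 145/128 | 73/64 37/32 19/16 5/4 3/2 2 } — 291/256
v(BBRRRBRRRBB) = { 0 1 9/8 145/128 291/256 | 73/64 37/32 19/16 5/4 3/2 2 } — 583/512
v(BBRRRBRRRBBB) = { 0 1 9/8 145/128 291/256 583/512 | 73/64 37/32 19/16 5/4 3/2 2 } — 1167/1024
v(BBRRRBRRRBBBB) = { 0 1 9/8 145/128 291/256 583/512 1167/1024 | 73/64 37/32 19/16 5/4 3/2 2 } — 2335/2048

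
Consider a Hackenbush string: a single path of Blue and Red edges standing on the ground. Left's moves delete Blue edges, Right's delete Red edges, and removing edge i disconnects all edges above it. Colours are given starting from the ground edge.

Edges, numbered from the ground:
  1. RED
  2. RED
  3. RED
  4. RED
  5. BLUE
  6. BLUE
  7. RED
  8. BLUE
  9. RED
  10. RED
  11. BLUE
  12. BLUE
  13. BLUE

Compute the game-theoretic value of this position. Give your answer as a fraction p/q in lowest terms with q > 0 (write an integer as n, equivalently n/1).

Recurse on prefixes of the 13-edge string RED RED RED RED BLUE BLUE RED BLUE RED RED BLUE BLUE BLUE:
step 1: add RED to get R; options L={ none } R={ 0 } gives -1
step 2: add RED to get RR; options L={ none } R={ -1, 0 } gives -2
step 3: add RED to get RRR; options L={ none } R={ -2, -1, 0 } gives -3
step 4: add RED to get RRRR; options L={ none } R={ -3, -2, -1, 0 } gives -4
step 5: add BLUE to get RRRRB; options L={ -4 } R={ -3, -2, -1, 0 } gives -7/2
step 6: add BLUE to get RRRRBB; options L={ -4, -7/2 } R={ -3, -2, -1, 0 } gives -13/4
step 7: add RED to get RRRRBBR; options L={ -4, -7/2 } R={ -13/4, -3, -2, -1, 0 } gives -27/8
step 8: add BLUE to get RRRRBBRB; options L={ -4, -7/2, -27/8 } R={ -13/4, -3, -2, -1, 0 } gives -53/16
step 9: add RED to get RRRRBBRBR; options L={ -4, -7/2, -27/8 } R={ -53/16, -13/4, -3, -2, -1, 0 } gives -107/32
step 10: add RED to get RRRRBBRBRR; options L={ -4, -7/2, -27/8 } R={ -107/32, -53/16, -13/4, -3, -2, -1, 0 } gives -215/64
step 11: add BLUE to get RRRRBBRBRRB; options L={ -4, -7/2, -27/8, -215/64 } R={ -107/32, -53/16, -13/4, -3, -2, -1, 0 } gives -429/128
step 12: add BLUE to get RRRRBBRBRRBB; options L={ -4, -7/2, -27/8, -215/64, -429/128 } R={ -107/32, -53/16, -13/4, -3, -2, -1, 0 } gives -857/256
step 13: add BLUE to get RRRRBBRBRRBBB; options L={ -4, -7/2, -27/8, -215/64, -429/128, -857/256 } R={ -107/32, -53/16, -13/4, -3, -2, -1, 0 } gives -1713/512

-1713/512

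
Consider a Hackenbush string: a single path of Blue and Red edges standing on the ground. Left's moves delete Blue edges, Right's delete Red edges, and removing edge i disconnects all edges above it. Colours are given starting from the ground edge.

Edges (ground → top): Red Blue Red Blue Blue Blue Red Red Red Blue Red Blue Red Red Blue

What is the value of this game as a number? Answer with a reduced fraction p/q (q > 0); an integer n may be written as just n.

Recurse on prefixes of the 15-edge string Red Blue Red Blue Blue Blue Red Red Red Blue Red Blue Red Red Blue:
edge 1 of 15 (Red): { · | 0 } — -1
edge 2 of 15 (Blue): { -1 | 0 } — -1/2
edge 3 of 15 (Red): { -1 | -1/2, 0 } — -3/4
edge 4 of 15 (Blue): { -1, -3/4 | -1/2, 0 } — -5/8
edge 5 of 15 (Blue): { -1, -3/4, -5/8 | -1/2, 0 } — -9/16
edge 6 of 15 (Blue): { -1, -3/4, -5/8, -9/16 | -1/2, 0 } — -17/32
edge 7 of 15 (Red): { -1, -3/4, -5/8, -9/16 | -17/32, -1/2, 0 } — -35/64
edge 8 of 15 (Red): { -1, -3/4, -5/8, -9/16 | -35/64, -17/32, -1/2, 0 } — -71/128
edge 9 of 15 (Red): { -1, -3/4, -5/8, -9/16 | -71/128, -35/64, -17/32, -1/2, 0 } — -143/256
edge 10 of 15 (Blue): { -1, -3/4, -5/8, -9/16, -143/256 | -71/128, -35/64, -17/32, -1/2, 0 } — -285/512
edge 11 of 15 (Red): { -1, -3/4, -5/8, -9/16, -143/256 | -285/512, -71/128, -35/64, -17/32, -1/2, 0 } — -571/1024
edge 12 of 15 (Blue): { -1, -3/4, -5/8, -9/16, -143/256, -571/1024 | -285/512, -71/128, -35/64, -17/32, -1/2, 0 } — -1141/2048
edge 13 of 15 (Red): { -1, -3/4, -5/8, -9/16, -143/256, -571/1024 | -1141/2048, -285/512, -71/128, -35/64, -17/32, -1/2, 0 } — -2283/4096
edge 14 of 15 (Red): { -1, -3/4, -5/8, -9/16, -143/256, -571/1024 | -2283/4096, -1141/2048, -285/512, -71/128, -35/64, -17/32, -1/2, 0 } — -4567/8192
edge 15 of 15 (Blue): { -1, -3/4, -5/8, -9/16, -143/256, -571/1024, -4567/8192 | -2283/4096, -1141/2048, -285/512, -71/128, -35/64, -17/32, -1/2, 0 } — -9133/16384

-9133/16384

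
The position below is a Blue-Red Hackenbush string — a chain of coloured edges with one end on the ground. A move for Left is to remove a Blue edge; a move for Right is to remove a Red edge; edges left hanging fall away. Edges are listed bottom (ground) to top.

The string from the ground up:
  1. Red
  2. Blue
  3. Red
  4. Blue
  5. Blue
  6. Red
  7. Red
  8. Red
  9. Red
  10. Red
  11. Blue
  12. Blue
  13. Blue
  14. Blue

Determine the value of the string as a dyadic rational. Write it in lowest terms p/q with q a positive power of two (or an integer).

-5089/8192

Prefix values for Red Blue Red Blue Blue Red Red Red Red Red Blue Blue Blue Blue via {L|R} + simplicity:
R: Left { none }, Right { 0 } ⇒ simplest -1
RB: Left { -1 }, Right { 0 } ⇒ simplest -1/2
RBR: Left { -1 }, Right { -1/2, 0 } ⇒ simplest -3/4
RBRB: Left { -1, -3/4 }, Right { -1/2, 0 } ⇒ simplest -5/8
RBRBB: Left { -1, -3/4, -5/8 }, Right { -1/2, 0 } ⇒ simplest -9/16
RBRBBR: Left { -1, -3/4, -5/8 }, Right { -9/16, -1/2, 0 } ⇒ simplest -19/32
RBRBBRR: Left { -1, -3/4, -5/8 }, Right { -19/32, -9/16, -1/2, 0 } ⇒ simplest -39/64
RBRBBRRR: Left { -1, -3/4, -5/8 }, Right { -39/64, -19/32, -9/16, -1/2, 0 } ⇒ simplest -79/128
RBRBBRRRR: Left { -1, -3/4, -5/8 }, Right { -79/128, -39/64, -19/32, -9/16, -1/2, 0 } ⇒ simplest -159/256
RBRBBRRRRR: Left { -1, -3/4, -5/8 }, Right { -159/256, -79/128, -39/64, -19/32, -9/16, -1/2, 0 } ⇒ simplest -319/512
RBRBBRRRRRB: Left { -1, -3/4, -5/8, -319/512 }, Right { -159/256, -79/128, -39/64, -19/32, -9/16, -1/2, 0 } ⇒ simplest -637/1024
RBRBBRRRRRBB: Left { -1, -3/4, -5/8, -319/512, -637/1024 }, Right { -159/256, -79/128, -39/64, -19/32, -9/16, -1/2, 0 } ⇒ simplest -1273/2048
RBRBBRRRRRBBB: Left { -1, -3/4, -5/8, -319/512, -637/1024, -1273/2048 }, Right { -159/256, -79/128, -39/64, -19/32, -9/16, -1/2, 0 } ⇒ simplest -2545/4096
RBRBBRRRRRBBBB: Left { -1, -3/4, -5/8, -319/512, -637/1024, -1273/2048, -2545/4096 }, Right { -159/256, -79/128, -39/64, -19/32, -9/16, -1/2, 0 } ⇒ simplest -5089/8192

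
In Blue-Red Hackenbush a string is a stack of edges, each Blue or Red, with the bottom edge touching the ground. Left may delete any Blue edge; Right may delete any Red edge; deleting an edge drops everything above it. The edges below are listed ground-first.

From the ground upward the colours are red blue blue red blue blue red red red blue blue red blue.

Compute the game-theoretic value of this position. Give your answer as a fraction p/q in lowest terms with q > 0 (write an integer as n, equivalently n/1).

-1253/4096

Recurse on prefixes of the 13-edge string red blue blue red blue blue red red red blue blue red blue:
step 1: add red to get r; options L={ ∅ } R={ 0 } = -1
step 2: add blue to get rb; options L={ -1 } R={ 0 } = -1/2
step 3: add blue to get rbb; options L={ -1; -1/2 } R={ 0 } = -1/4
step 4: add red to get rbbr; options L={ -1; -1/2 } R={ -1/4; 0 } = -3/8
step 5: add blue to get rbbrb; options L={ -1; -1/2; -3/8 } R={ -1/4; 0 } = -5/16
step 6: add blue to get rbbrbb; options L={ -1; -1/2; -3/8; -5/16 } R={ -1/4; 0 } = -9/32
step 7: add red to get rbbrbbr; options L={ -1; -1/2; -3/8; -5/16 } R={ -9/32; -1/4; 0 } = -19/64
step 8: add red to get rbbrbbrr; options L={ -1; -1/2; -3/8; -5/16 } R={ -19/64; -9/32; -1/4; 0 } = -39/128
step 9: add red to get rbbrbbrrr; options L={ -1; -1/2; -3/8; -5/16 } R={ -39/128; -19/64; -9/32; -1/4; 0 } = -79/256
step 10: add blue to get rbbrbbrrrb; options L={ -1; -1/2; -3/8; -5/16; -79/256 } R={ -39/128; -19/64; -9/32; -1/4; 0 } = -157/512
step 11: add blue to get rbbrbbrrrbb; options L={ -1; -1/2; -3/8; -5/16; -79/256; -157/512 } R={ -39/128; -19/64; -9/32; -1/4; 0 } = -313/1024
step 12: add red to get rbbrbbrrrbbr; options L={ -1; -1/2; -3/8; -5/16; -79/256; -157/512 } R={ -313/1024; -39/128; -19/64; -9/32; -1/4; 0 } = -627/2048
step 13: add blue to get rbbrbbrrrbbrb; options L={ -1; -1/2; -3/8; -5/16; -79/256; -157/512; -627/2048 } R={ -313/1024; -39/128; -19/64; -9/32; -1/4; 0 } = -1253/4096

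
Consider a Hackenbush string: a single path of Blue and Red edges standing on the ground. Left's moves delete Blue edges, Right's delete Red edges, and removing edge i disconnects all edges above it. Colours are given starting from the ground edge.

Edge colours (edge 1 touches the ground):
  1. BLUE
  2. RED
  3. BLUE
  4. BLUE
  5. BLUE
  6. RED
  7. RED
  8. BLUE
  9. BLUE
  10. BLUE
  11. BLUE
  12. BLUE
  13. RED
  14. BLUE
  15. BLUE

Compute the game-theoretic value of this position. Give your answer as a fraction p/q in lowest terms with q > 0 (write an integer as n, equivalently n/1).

14839/16384

g_1 [B]  L=[0]  R=[∅]  → 1
g_2 [BR]  L=[0]  R=[1]  → 1/2
g_3 [BRB]  L=[0; 1/2]  R=[1]  → 3/4
g_4 [BRBB]  L=[0; 1/2; 3/4]  R=[1]  → 7/8
g_5 [BRBBB]  L=[0; 1/2; 3/4; 7/8]  R=[1]  → 15/16
g_6 [BRBBBR]  L=[0; 1/2; 3/4; 7/8]  R=[15/16; 1]  → 29/32
g_7 [BRBBBRR]  L=[0; 1/2; 3/4; 7/8]  R=[29/32; 15/16; 1]  → 57/64
g_8 [BRBBBRRB]  L=[0; 1/2; 3/4; 7/8; 57/64]  R=[29/32; 15/16; 1]  → 115/128
g_9 [BRBBBRRBB]  L=[0; 1/2; 3/4; 7/8; 57/64; 115/128]  R=[29/32; 15/16; 1]  → 231/256
g_10 [BRBBBRRBBB]  L=[0; 1/2; 3/4; 7/8; 57/64; 115/128; 231/256]  R=[29/32; 15/16; 1]  → 463/512
g_11 [BRBBBRRBBBB]  L=[0; 1/2; 3/4; 7/8; 57/64; 115/128; 231/256; 463/512]  R=[29/32; 15/16; 1]  → 927/1024
g_12 [BRBBBRRBBBBB]  L=[0; 1/2; 3/4; 7/8; 57/64; 115/128; 231/256; 463/512; 927/1024]  R=[29/32; 15/16; 1]  → 1855/2048
g_13 [BRBBBRRBBBBBR]  L=[0; 1/2; 3/4; 7/8; 57/64; 115/128; 231/256; 463/512; 927/1024]  R=[1855/2048; 29/32; 15/16; 1]  → 3709/4096
g_14 [BRBBBRRBBBBBRB]  L=[0; 1/2; 3/4; 7/8; 57/64; 115/128; 231/256; 463/512; 927/1024; 3709/4096]  R=[1855/2048; 29/32; 15/16; 1]  → 7419/8192
g_15 [BRBBBRRBBBBBRBB]  L=[0; 1/2; 3/4; 7/8; 57/64; 115/128; 231/256; 463/512; 927/1024; 3709/4096; 7419/8192]  R=[1855/2048; 29/32; 15/16; 1]  → 14839/16384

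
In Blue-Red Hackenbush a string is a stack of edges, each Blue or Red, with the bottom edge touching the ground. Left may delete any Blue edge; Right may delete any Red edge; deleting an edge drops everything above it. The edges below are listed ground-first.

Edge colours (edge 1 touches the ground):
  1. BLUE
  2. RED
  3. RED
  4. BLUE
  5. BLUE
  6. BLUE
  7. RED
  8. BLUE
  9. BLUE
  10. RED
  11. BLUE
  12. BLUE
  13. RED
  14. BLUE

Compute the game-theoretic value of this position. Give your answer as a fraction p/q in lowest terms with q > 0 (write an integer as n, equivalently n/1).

3803/8192

step 1: add BLUE to get B; options L={ 0 } R={ none } → 1
step 2: add RED to get BR; options L={ 0 } R={ 1 } → 1/2
step 3: add RED to get BRR; options L={ 0 } R={ 1/2; 1 } → 1/4
step 4: add BLUE to get BRRB; options L={ 0; 1/4 } R={ 1/2; 1 } → 3/8
step 5: add BLUE to get BRRBB; options L={ 0; 1/4; 3/8 } R={ 1/2; 1 } → 7/16
step 6: add BLUE to get BRRBBB; options L={ 0; 1/4; 3/8; 7/16 } R={ 1/2; 1 } → 15/32
step 7: add RED to get BRRBBBR; options L={ 0; 1/4; 3/8; 7/16 } R={ 15/32; 1/2; 1 } → 29/64
step 8: add BLUE to get BRRBBBRB; options L={ 0; 1/4; 3/8; 7/16; 29/64 } R={ 15/32; 1/2; 1 } → 59/128
step 9: add BLUE to get BRRBBBRBB; options L={ 0; 1/4; 3/8; 7/16; 29/64; 59/128 } R={ 15/32; 1/2; 1 } → 119/256
step 10: add RED to get BRRBBBRBBR; options L={ 0; 1/4; 3/8; 7/16; 29/64; 59/128 } R={ 119/256; 15/32; 1/2; 1 } → 237/512
step 11: add BLUE to get BRRBBBRBBRB; options L={ 0; 1/4; 3/8; 7/16; 29/64; 59/128; 237/512 } R={ 119/256; 15/32; 1/2; 1 } → 475/1024
step 12: add BLUE to get BRRBBBRBBRBB; options L={ 0; 1/4; 3/8; 7/16; 29/64; 59/128; 237/512; 475/1024 } R={ 119/256; 15/32; 1/2; 1 } → 951/2048
step 13: add RED to get BRRBBBRBBRBBR; options L={ 0; 1/4; 3/8; 7/16; 29/64; 59/128; 237/512; 475/1024 } R={ 951/2048; 119/256; 15/32; 1/2; 1 } → 1901/4096
step 14: add BLUE to get BRRBBBRBBRBBRB; options L={ 0; 1/4; 3/8; 7/16; 29/64; 59/128; 237/512; 475/1024; 1901/4096 } R={ 951/2048; 119/256; 15/32; 1/2; 1 } → 3803/8192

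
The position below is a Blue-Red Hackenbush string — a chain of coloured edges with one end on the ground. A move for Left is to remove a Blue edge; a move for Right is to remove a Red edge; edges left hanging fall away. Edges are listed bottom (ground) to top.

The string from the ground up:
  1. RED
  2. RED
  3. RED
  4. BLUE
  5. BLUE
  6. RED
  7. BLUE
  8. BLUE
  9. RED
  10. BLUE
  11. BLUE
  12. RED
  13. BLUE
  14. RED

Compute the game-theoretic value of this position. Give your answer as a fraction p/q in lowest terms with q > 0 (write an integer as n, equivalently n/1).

g(R) = { — | 0 } → -1
g(RR) = { — | -1 0 } → -2
g(RRR) = { — | -2 -1 0 } → -3
g(RRRB) = { -3 | -2 -1 0 } → -5/2
g(RRRBB) = { -3 -5/2 | -2 -1 0 } → -9/4
g(RRRBBR) = { -3 -5/2 | -9/4 -2 -1 0 } → -19/8
g(RRRBBRB) = { -3 -5/2 -19/8 | -9/4 -2 -1 0 } → -37/16
g(RRRBBRBB) = { -3 -5/2 -19/8 -37/16 | -9/4 -2 -1 0 } → -73/32
g(RRRBBRBBR) = { -3 -5/2 -19/8 -37/16 | -73/32 -9/4 -2 -1 0 } → -147/64
g(RRRBBRBBRB) = { -3 -5/2 -19/8 -37/16 -147/64 | -73/32 -9/4 -2 -1 0 } → -293/128
g(RRRBBRBBRBB) = { -3 -5/2 -19/8 -37/16 -147/64 -293/128 | -73/32 -9/4 -2 -1 0 } → -585/256
g(RRRBBRBBRBBR) = { -3 -5/2 -19/8 -37/16 -147/64 -293/128 | -585/256 -73/32 -9/4 -2 -1 0 } → -1171/512
g(RRRBBRBBRBBRB) = { -3 -5/2 -19/8 -37/16 -147/64 -293/128 -1171/512 | -585/256 -73/32 -9/4 -2 -1 0 } → -2341/1024
g(RRRBBRBBRBBRBR) = { -3 -5/2 -19/8 -37/16 -147/64 -293/128 -1171/512 | -2341/1024 -585/256 -73/32 -9/4 -2 -1 0 } → -4683/2048

-4683/2048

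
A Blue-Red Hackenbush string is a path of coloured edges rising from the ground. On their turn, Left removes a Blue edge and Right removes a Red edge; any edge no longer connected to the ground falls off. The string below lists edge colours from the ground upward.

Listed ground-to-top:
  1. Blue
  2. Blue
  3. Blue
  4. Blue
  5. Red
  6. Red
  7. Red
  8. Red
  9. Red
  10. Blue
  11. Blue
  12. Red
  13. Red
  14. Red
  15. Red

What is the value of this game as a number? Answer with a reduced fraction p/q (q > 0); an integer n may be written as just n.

Recurse on prefixes of the 15-edge string Blue Blue Blue Blue Red Red Red Red Red Blue Blue Red Red Red Red:
1 of 15 · B · max L 0 · min R +∞ — 1
2 of 15 · BB · max L 1 · min R +∞ — 2
3 of 15 · BBB · max L 2 · min R +∞ — 3
4 of 15 · BBBB · max L 3 · min R +∞ — 4
5 of 15 · BBBBR · max L 3 · min R 4 — 7/2
6 of 15 · BBBBRR · max L 3 · min R 7/2 — 13/4
7 of 15 · BBBBRRR · max L 3 · min R 13/4 — 25/8
8 of 15 · BBBBRRRR · max L 3 · min R 25/8 — 49/16
9 of 15 · BBBBRRRRR · max L 3 · min R 49/16 — 97/32
10 of 15 · BBBBRRRRRB · max L 97/32 · min R 49/16 — 195/64
11 of 15 · BBBBRRRRRBB · max L 195/64 · min R 49/16 — 391/128
12 of 15 · BBBBRRRRRBBR · max L 195/64 · min R 391/128 — 781/256
13 of 15 · BBBBRRRRRBBRR · max L 195/64 · min R 781/256 — 1561/512
14 of 15 · BBBBRRRRRBBRRR · max L 195/64 · min R 1561/512 — 3121/1024
15 of 15 · BBBBRRRRRBBRRRR · max L 195/64 · min R 3121/1024 — 6241/2048

6241/2048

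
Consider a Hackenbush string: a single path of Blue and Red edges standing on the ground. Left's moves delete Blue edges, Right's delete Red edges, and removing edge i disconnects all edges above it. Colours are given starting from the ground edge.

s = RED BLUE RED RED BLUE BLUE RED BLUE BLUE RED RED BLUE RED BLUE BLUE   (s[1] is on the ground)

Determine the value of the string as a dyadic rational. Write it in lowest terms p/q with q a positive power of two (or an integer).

val(R) = { · | 0 } -> -1
val(RB) = { -1 | 0 } -> -1/2
val(RBR) = { -1 | -1/2, 0 } -> -3/4
val(RBRR) = { -1 | -3/4, -1/2, 0 } -> -7/8
val(RBRRB) = { -1, -7/8 | -3/4, -1/2, 0 } -> -13/16
val(RBRRBB) = { -1, -7/8, -13/16 | -3/4, -1/2, 0 } -> -25/32
val(RBRRBBR) = { -1, -7/8, -13/16 | -25/32, -3/4, -1/2, 0 } -> -51/64
val(RBRRBBRB) = { -1, -7/8, -13/16, -51/64 | -25/32, -3/4, -1/2, 0 } -> -101/128
val(RBRRBBRBB) = { -1, -7/8, -13/16, -51/64, -101/128 | -25/32, -3/4, -1/2, 0 } -> -201/256
val(RBRRBBRBBR) = { -1, -7/8, -13/16, -51/64, -101/128 | -201/256, -25/32, -3/4, -1/2, 0 } -> -403/512
val(RBRRBBRBBRR) = { -1, -7/8, -13/16, -51/64, -101/128 | -403/512, -201/256, -25/32, -3/4, -1/2, 0 } -> -807/1024
val(RBRRBBRBBRRB) = { -1, -7/8, -13/16, -51/64, -101/128, -807/1024 | -403/512, -201/256, -25/32, -3/4, -1/2, 0 } -> -1613/2048
val(RBRRBBRBBRRBR) = { -1, -7/8, -13/16, -51/64, -101/128, -807/1024 | -1613/2048, -403/512, -201/256, -25/32, -3/4, -1/2, 0 } -> -3227/4096
val(RBRRBBRBBRRBRB) = { -1, -7/8, -13/16, -51/64, -101/128, -807/1024, -3227/4096 | -1613/2048, -403/512, -201/256, -25/32, -3/4, -1/2, 0 } -> -6453/8192
val(RBRRBBRBBRRBRBB) = { -1, -7/8, -13/16, -51/64, -101/128, -807/1024, -3227/4096, -6453/8192 | -1613/2048, -403/512, -201/256, -25/32, -3/4, -1/2, 0 } -> -12905/16384

-12905/16384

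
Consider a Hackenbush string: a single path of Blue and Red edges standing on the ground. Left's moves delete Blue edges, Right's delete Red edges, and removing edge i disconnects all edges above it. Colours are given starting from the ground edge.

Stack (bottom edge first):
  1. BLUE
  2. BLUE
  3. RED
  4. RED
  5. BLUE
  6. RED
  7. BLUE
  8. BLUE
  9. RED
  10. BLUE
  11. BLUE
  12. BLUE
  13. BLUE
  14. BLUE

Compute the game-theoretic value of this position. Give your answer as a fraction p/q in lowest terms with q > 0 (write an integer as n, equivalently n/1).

5567/4096

Prefix values for BLUE BLUE RED RED BLUE RED BLUE BLUE RED BLUE BLUE BLUE BLUE BLUE via {L|R} + simplicity:
v(B) = { 0 | · } => 1
v(BB) = { 0 1 | · } => 2
v(BBR) = { 0 1 | 2 } => 3/2
v(BBRR) = { 0 1 | 3/2 2 } => 5/4
v(BBRRB) = { 0 1 5/4 | 3/2 2 } => 11/8
v(BBRRBR) = { 0 1 5/4 | 11/8 3/2 2 } => 21/16
v(BBRRBRB) = { 0 1 5/4 21/16 | 11/8 3/2 2 } => 43/32
v(BBRRBRBB) = { 0 1 5/4 21/16 43/32 | 11/8 3/2 2 } => 87/64
v(BBRRBRBBR) = { 0 1 5/4 21/16 43/32 | 87/64 11/8 3/2 2 } => 173/128
v(BBRRBRBBRB) = { 0 1 5/4 21/16 43/32 173/128 | 87/64 11/8 3/2 2 } => 347/256
v(BBRRBRBBRBB) = { 0 1 5/4 21/16 43/32 173/128 347/256 | 87/64 11/8 3/2 2 } => 695/512
v(BBRRBRBBRBBB) = { 0 1 5/4 21/16 43/32 173/128 347/256 695/512 | 87/64 11/8 3/2 2 } => 1391/1024
v(BBRRBRBBRBBBB) = { 0 1 5/4 21/16 43/32 173/128 347/256 695/512 1391/1024 | 87/64 11/8 3/2 2 } => 2783/2048
v(BBRRBRBBRBBBBB) = { 0 1 5/4 21/16 43/32 173/128 347/256 695/512 1391/1024 2783/2048 | 87/64 11/8 3/2 2 } => 5567/4096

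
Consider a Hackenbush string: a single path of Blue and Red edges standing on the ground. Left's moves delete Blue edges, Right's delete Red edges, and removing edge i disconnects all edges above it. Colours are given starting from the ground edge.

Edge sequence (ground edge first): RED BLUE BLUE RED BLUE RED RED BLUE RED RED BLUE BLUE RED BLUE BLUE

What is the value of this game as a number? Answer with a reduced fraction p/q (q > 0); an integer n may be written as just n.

R: Left { (no moves) }, Right { 0 } → simplest -1
RB: Left { -1 }, Right { 0 } → simplest -1/2
RBB: Left { -1, -1/2 }, Right { 0 } → simplest -1/4
RBBR: Left { -1, -1/2 }, Right { -1/4, 0 } → simplest -3/8
RBBRB: Left { -1, -1/2, -3/8 }, Right { -1/4, 0 } → simplest -5/16
RBBRBR: Left { -1, -1/2, -3/8 }, Right { -5/16, -1/4, 0 } → simplest -11/32
RBBRBRR: Left { -1, -1/2, -3/8 }, Right { -11/32, -5/16, -1/4, 0 } → simplest -23/64
RBBRBRRB: Left { -1, -1/2, -3/8, -23/64 }, Right { -11/32, -5/16, -1/4, 0 } → simplest -45/128
RBBRBRRBR: Left { -1, -1/2, -3/8, -23/64 }, Right { -45/128, -11/32, -5/16, -1/4, 0 } → simplest -91/256
RBBRBRRBRR: Left { -1, -1/2, -3/8, -23/64 }, Right { -91/256, -45/128, -11/32, -5/16, -1/4, 0 } → simplest -183/512
RBBRBRRBRRB: Left { -1, -1/2, -3/8, -23/64, -183/512 }, Right { -91/256, -45/128, -11/32, -5/16, -1/4, 0 } → simplest -365/1024
RBBRBRRBRRBB: Left { -1, -1/2, -3/8, -23/64, -183/512, -365/1024 }, Right { -91/256, -45/128, -11/32, -5/16, -1/4, 0 } → simplest -729/2048
RBBRBRRBRRBBR: Left { -1, -1/2, -3/8, -23/64, -183/512, -365/1024 }, Right { -729/2048, -91/256, -45/128, -11/32, -5/16, -1/4, 0 } → simplest -1459/4096
RBBRBRRBRRBBRB: Left { -1, -1/2, -3/8, -23/64, -183/512, -365/1024, -1459/4096 }, Right { -729/2048, -91/256, -45/128, -11/32, -5/16, -1/4, 0 } → simplest -2917/8192
RBBRBRRBRRBBRBB: Left { -1, -1/2, -3/8, -23/64, -183/512, -365/1024, -1459/4096, -2917/8192 }, Right { -729/2048, -91/256, -45/128, -11/32, -5/16, -1/4, 0 } → simplest -5833/16384

-5833/16384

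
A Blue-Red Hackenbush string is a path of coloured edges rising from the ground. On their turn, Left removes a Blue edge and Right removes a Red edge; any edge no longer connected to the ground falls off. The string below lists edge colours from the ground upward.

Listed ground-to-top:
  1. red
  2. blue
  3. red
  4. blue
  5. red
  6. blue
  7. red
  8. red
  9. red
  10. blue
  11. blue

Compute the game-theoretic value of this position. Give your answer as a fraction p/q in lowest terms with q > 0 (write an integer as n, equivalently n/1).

-697/1024

Recurse on prefixes of the 11-edge string red blue red blue red blue red red red blue blue:
G(r) = { — | 0 } — -1
G(rb) = { -1 | 0 } — -1/2
G(rbr) = { -1 | -1/2,0 } — -3/4
G(rbrb) = { -1,-3/4 | -1/2,0 } — -5/8
G(rbrbr) = { -1,-3/4 | -5/8,-1/2,0 } — -11/16
G(rbrbrb) = { -1,-3/4,-11/16 | -5/8,-1/2,0 } — -21/32
G(rbrbrbr) = { -1,-3/4,-11/16 | -21/32,-5/8,-1/2,0 } — -43/64
G(rbrbrbrr) = { -1,-3/4,-11/16 | -43/64,-21/32,-5/8,-1/2,0 } — -87/128
G(rbrbrbrrr) = { -1,-3/4,-11/16 | -87/128,-43/64,-21/32,-5/8,-1/2,0 } — -175/256
G(rbrbrbrrrb) = { -1,-3/4,-11/16,-175/256 | -87/128,-43/64,-21/32,-5/8,-1/2,0 } — -349/512
G(rbrbrbrrrbb) = { -1,-3/4,-11/16,-175/256,-349/512 | -87/128,-43/64,-21/32,-5/8,-1/2,0 } — -697/1024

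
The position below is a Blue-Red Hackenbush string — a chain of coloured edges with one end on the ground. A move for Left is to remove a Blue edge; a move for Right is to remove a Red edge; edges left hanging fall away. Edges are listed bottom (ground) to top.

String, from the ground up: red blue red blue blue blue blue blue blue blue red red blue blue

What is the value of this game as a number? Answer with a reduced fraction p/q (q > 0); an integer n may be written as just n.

G(r) = { — | 0 } ⇒ -1
G(rb) = { -1 | 0 } ⇒ -1/2
G(rbr) = { -1 | -1/2; 0 } ⇒ -3/4
G(rbrb) = { -1; -3/4 | -1/2; 0 } ⇒ -5/8
G(rbrbb) = { -1; -3/4; -5/8 | -1/2; 0 } ⇒ -9/16
G(rbrbbb) = { -1; -3/4; -5/8; -9/16 | -1/2; 0 } ⇒ -17/32
G(rbrbbbb) = { -1; -3/4; -5/8; -9/16; -17/32 | -1/2; 0 } ⇒ -33/64
G(rbrbbbbb) = { -1; -3/4; -5/8; -9/16; -17/32; -33/64 | -1/2; 0 } ⇒ -65/128
G(rbrbbbbbb) = { -1; -3/4; -5/8; -9/16; -17/32; -33/64; -65/128 | -1/2; 0 } ⇒ -129/256
G(rbrbbbbbbb) = { -1; -3/4; -5/8; -9/16; -17/32; -33/64; -65/128; -129/256 | -1/2; 0 } ⇒ -257/512
G(rbrbbbbbbbr) = { -1; -3/4; -5/8; -9/16; -17/32; -33/64; -65/128; -129/256 | -257/512; -1/2; 0 } ⇒ -515/1024
G(rbrbbbbbbbrr) = { -1; -3/4; -5/8; -9/16; -17/32; -33/64; -65/128; -129/256 | -515/1024; -257/512; -1/2; 0 } ⇒ -1031/2048
G(rbrbbbbbbbrrb) = { -1; -3/4; -5/8; -9/16; -17/32; -33/64; -65/128; -129/256; -1031/2048 | -515/1024; -257/512; -1/2; 0 } ⇒ -2061/4096
G(rbrbbbbbbbrrbb) = { -1; -3/4; -5/8; -9/16; -17/32; -33/64; -65/128; -129/256; -1031/2048; -2061/4096 | -515/1024; -257/512; -1/2; 0 } ⇒ -4121/8192

-4121/8192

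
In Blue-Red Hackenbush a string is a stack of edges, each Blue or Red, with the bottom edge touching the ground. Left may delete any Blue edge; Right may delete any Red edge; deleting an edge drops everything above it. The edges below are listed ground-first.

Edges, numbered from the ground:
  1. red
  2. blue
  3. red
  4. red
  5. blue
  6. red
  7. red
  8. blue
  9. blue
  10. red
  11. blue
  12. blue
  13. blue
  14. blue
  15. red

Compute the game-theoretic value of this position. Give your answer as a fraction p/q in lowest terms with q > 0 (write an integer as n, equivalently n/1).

-13891/16384

Prefix values for red blue red red blue red red blue blue red blue blue blue blue red via {L|R} + simplicity:
v(r) = { (no moves) | 0 } so -1
v(rb) = { -1 | 0 } so -1/2
v(rbr) = { -1 | -1/2 0 } so -3/4
v(rbrr) = { -1 | -3/4 -1/2 0 } so -7/8
v(rbrrb) = { -1 -7/8 | -3/4 -1/2 0 } so -13/16
v(rbrrbr) = { -1 -7/8 | -13/16 -3/4 -1/2 0 } so -27/32
v(rbrrbrr) = { -1 -7/8 | -27/32 -13/16 -3/4 -1/2 0 } so -55/64
v(rbrrbrrb) = { -1 -7/8 -55/64 | -27/32 -13/16 -3/4 -1/2 0 } so -109/128
v(rbrrbrrbb) = { -1 -7/8 -55/64 -109/128 | -27/32 -13/16 -3/4 -1/2 0 } so -217/256
v(rbrrbrrbbr) = { -1 -7/8 -55/64 -109/128 | -217/256 -27/32 -13/16 -3/4 -1/2 0 } so -435/512
v(rbrrbrrbbrb) = { -1 -7/8 -55/64 -109/128 -435/512 | -217/256 -27/32 -13/16 -3/4 -1/2 0 } so -869/1024
v(rbrrbrrbbrbb) = { -1 -7/8 -55/64 -109/128 -435/512 -869/1024 | -217/256 -27/32 -13/16 -3/4 -1/2 0 } so -1737/2048
v(rbrrbrrbbrbbb) = { -1 -7/8 -55/64 -109/128 -435/512 -869/1024 -1737/2048 | -217/256 -27/32 -13/16 -3/4 -1/2 0 } so -3473/4096
v(rbrrbrrbbrbbbb) = { -1 -7/8 -55/64 -109/128 -435/512 -869/1024 -1737/2048 -3473/4096 | -217/256 -27/32 -13/16 -3/4 -1/2 0 } so -6945/8192
v(rbrrbrrbbrbbbbr) = { -1 -7/8 -55/64 -109/128 -435/512 -869/1024 -1737/2048 -3473/4096 | -6945/8192 -217/256 -27/32 -13/16 -3/4 -1/2 0 } so -13891/16384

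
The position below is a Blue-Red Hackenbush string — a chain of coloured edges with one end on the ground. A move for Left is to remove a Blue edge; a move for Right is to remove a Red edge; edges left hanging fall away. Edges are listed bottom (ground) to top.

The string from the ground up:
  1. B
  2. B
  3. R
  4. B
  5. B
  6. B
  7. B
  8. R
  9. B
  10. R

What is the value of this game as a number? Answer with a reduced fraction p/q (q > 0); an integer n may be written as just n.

501/256

1 of 10 · B · max L 0 · min R +∞ → 1
2 of 10 · BB · max L 1 · min R +∞ → 2
3 of 10 · BBR · max L 1 · min R 2 → 3/2
4 of 10 · BBRB · max L 3/2 · min R 2 → 7/4
5 of 10 · BBRBB · max L 7/4 · min R 2 → 15/8
6 of 10 · BBRBBB · max L 15/8 · min R 2 → 31/16
7 of 10 · BBRBBBB · max L 31/16 · min R 2 → 63/32
8 of 10 · BBRBBBBR · max L 31/16 · min R 63/32 → 125/64
9 of 10 · BBRBBBBRB · max L 125/64 · min R 63/32 → 251/128
10 of 10 · BBRBBBBRBR · max L 125/64 · min R 251/128 → 501/256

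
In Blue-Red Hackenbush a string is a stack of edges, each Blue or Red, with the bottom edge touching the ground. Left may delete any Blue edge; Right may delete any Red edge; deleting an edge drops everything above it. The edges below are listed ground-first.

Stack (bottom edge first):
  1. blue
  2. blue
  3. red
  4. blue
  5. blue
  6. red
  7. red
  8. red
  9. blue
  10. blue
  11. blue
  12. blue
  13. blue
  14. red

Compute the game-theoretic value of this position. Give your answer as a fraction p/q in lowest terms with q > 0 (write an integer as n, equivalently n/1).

Recurse on prefixes of the 14-edge string blue blue red blue blue red red red blue blue blue blue blue red:
1 of 14 · b · max L 0 · min R +∞ ⇒ 1
2 of 14 · bb · max L 1 · min R +∞ ⇒ 2
3 of 14 · bbr · max L 1 · min R 2 ⇒ 3/2
4 of 14 · bbrb · max L 3/2 · min R 2 ⇒ 7/4
5 of 14 · bbrbb · max L 7/4 · min R 2 ⇒ 15/8
6 of 14 · bbrbbr · max L 7/4 · min R 15/8 ⇒ 29/16
7 of 14 · bbrbbrr · max L 7/4 · min R 29/16 ⇒ 57/32
8 of 14 · bbrbbrrr · max L 7/4 · min R 57/32 ⇒ 113/64
9 of 14 · bbrbbrrrb · max L 113/64 · min R 57/32 ⇒ 227/128
10 of 14 · bbrbbrrrbb · max L 227/128 · min R 57/32 ⇒ 455/256
11 of 14 · bbrbbrrrbbb · max L 455/256 · min R 57/32 ⇒ 911/512
12 of 14 · bbrbbrrrbbbb · max L 911/512 · min R 57/32 ⇒ 1823/1024
13 of 14 · bbrbbrrrbbbbb · max L 1823/1024 · min R 57/32 ⇒ 3647/2048
14 of 14 · bbrbbrrrbbbbbr · max L 1823/1024 · min R 3647/2048 ⇒ 7293/4096

7293/4096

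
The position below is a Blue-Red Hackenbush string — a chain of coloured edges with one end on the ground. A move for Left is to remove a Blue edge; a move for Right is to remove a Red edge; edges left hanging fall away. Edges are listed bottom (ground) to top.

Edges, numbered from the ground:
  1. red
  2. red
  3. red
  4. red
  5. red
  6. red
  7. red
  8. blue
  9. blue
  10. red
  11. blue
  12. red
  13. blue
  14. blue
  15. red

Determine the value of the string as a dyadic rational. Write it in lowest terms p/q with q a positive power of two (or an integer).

-1619/256

Prefix values for red red red red red red red blue blue red blue red blue blue red via {L|R} + simplicity:
step 1: add red to get r; options L={ — } R={ 0 } ⇒ -1
step 2: add red to get rr; options L={ — } R={ -1,0 } ⇒ -2
step 3: add red to get rrr; options L={ — } R={ -2,-1,0 } ⇒ -3
step 4: add red to get rrrr; options L={ — } R={ -3,-2,-1,0 } ⇒ -4
step 5: add red to get rrrrr; options L={ — } R={ -4,-3,-2,-1,0 } ⇒ -5
step 6: add red to get rrrrrr; options L={ — } R={ -5,-4,-3,-2,-1,0 } ⇒ -6
step 7: add red to get rrrrrrr; options L={ — } R={ -6,-5,-4,-3,-2,-1,0 } ⇒ -7
step 8: add blue to get rrrrrrrb; options L={ -7 } R={ -6,-5,-4,-3,-2,-1,0 } ⇒ -13/2
step 9: add blue to get rrrrrrrbb; options L={ -7,-13/2 } R={ -6,-5,-4,-3,-2,-1,0 } ⇒ -25/4
step 10: add red to get rrrrrrrbbr; options L={ -7,-13/2 } R={ -25/4,-6,-5,-4,-3,-2,-1,0 } ⇒ -51/8
step 11: add blue to get rrrrrrrbbrb; options L={ -7,-13/2,-51/8 } R={ -25/4,-6,-5,-4,-3,-2,-1,0 } ⇒ -101/16
step 12: add red to get rrrrrrrbbrbr; options L={ -7,-13/2,-51/8 } R={ -101/16,-25/4,-6,-5,-4,-3,-2,-1,0 } ⇒ -203/32
step 13: add blue to get rrrrrrrbbrbrb; options L={ -7,-13/2,-51/8,-203/32 } R={ -101/16,-25/4,-6,-5,-4,-3,-2,-1,0 } ⇒ -405/64
step 14: add blue to get rrrrrrrbbrbrbb; options L={ -7,-13/2,-51/8,-203/32,-405/64 } R={ -101/16,-25/4,-6,-5,-4,-3,-2,-1,0 } ⇒ -809/128
step 15: add red to get rrrrrrrbbrbrbbr; options L={ -7,-13/2,-51/8,-203/32,-405/64 } R={ -809/128,-101/16,-25/4,-6,-5,-4,-3,-2,-1,0 } ⇒ -1619/256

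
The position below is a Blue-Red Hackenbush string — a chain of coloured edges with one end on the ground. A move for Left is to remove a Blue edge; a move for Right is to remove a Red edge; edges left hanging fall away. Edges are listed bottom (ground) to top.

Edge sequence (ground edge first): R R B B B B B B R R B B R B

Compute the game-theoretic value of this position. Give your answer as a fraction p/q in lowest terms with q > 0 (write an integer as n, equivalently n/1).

-4197/4096

edge 1 of 14 (R): { — | 0 } — -1
edge 2 of 14 (R): { — | -1; 0 } — -2
edge 3 of 14 (B): { -2 | -1; 0 } — -3/2
edge 4 of 14 (B): { -2; -3/2 | -1; 0 } — -5/4
edge 5 of 14 (B): { -2; -3/2; -5/4 | -1; 0 } — -9/8
edge 6 of 14 (B): { -2; -3/2; -5/4; -9/8 | -1; 0 } — -17/16
edge 7 of 14 (B): { -2; -3/2; -5/4; -9/8; -17/16 | -1; 0 } — -33/32
edge 8 of 14 (B): { -2; -3/2; -5/4; -9/8; -17/16; -33/32 | -1; 0 } — -65/64
edge 9 of 14 (R): { -2; -3/2; -5/4; -9/8; -17/16; -33/32 | -65/64; -1; 0 } — -131/128
edge 10 of 14 (R): { -2; -3/2; -5/4; -9/8; -17/16; -33/32 | -131/128; -65/64; -1; 0 } — -263/256
edge 11 of 14 (B): { -2; -3/2; -5/4; -9/8; -17/16; -33/32; -263/256 | -131/128; -65/64; -1; 0 } — -525/512
edge 12 of 14 (B): { -2; -3/2; -5/4; -9/8; -17/16; -33/32; -263/256; -525/512 | -131/128; -65/64; -1; 0 } — -1049/1024
edge 13 of 14 (R): { -2; -3/2; -5/4; -9/8; -17/16; -33/32; -263/256; -525/512 | -1049/1024; -131/128; -65/64; -1; 0 } — -2099/2048
edge 14 of 14 (B): { -2; -3/2; -5/4; -9/8; -17/16; -33/32; -263/256; -525/512; -2099/2048 | -1049/1024; -131/128; -65/64; -1; 0 } — -4197/4096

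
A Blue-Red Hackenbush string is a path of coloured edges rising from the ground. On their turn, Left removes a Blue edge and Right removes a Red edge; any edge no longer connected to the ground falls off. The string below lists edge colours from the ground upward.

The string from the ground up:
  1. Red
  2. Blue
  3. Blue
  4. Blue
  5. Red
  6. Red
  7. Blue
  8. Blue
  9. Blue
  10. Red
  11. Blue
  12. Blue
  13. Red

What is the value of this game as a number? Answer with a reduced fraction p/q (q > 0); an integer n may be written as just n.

1 of 13 · R · max L −∞ · min R 0 ⇒ -1
2 of 13 · RB · max L -1 · min R 0 ⇒ -1/2
3 of 13 · RBB · max L -1/2 · min R 0 ⇒ -1/4
4 of 13 · RBBB · max L -1/4 · min R 0 ⇒ -1/8
5 of 13 · RBBBR · max L -1/4 · min R -1/8 ⇒ -3/16
6 of 13 · RBBBRR · max L -1/4 · min R -3/16 ⇒ -7/32
7 of 13 · RBBBRRB · max L -7/32 · min R -3/16 ⇒ -13/64
8 of 13 · RBBBRRBB · max L -13/64 · min R -3/16 ⇒ -25/128
9 of 13 · RBBBRRBBB · max L -25/128 · min R -3/16 ⇒ -49/256
10 of 13 · RBBBRRBBBR · max L -25/128 · min R -49/256 ⇒ -99/512
11 of 13 · RBBBRRBBBRB · max L -99/512 · min R -49/256 ⇒ -197/1024
12 of 13 · RBBBRRBBBRBB · max L -197/1024 · min R -49/256 ⇒ -393/2048
13 of 13 · RBBBRRBBBRBBR · max L -197/1024 · min R -393/2048 ⇒ -787/4096

-787/4096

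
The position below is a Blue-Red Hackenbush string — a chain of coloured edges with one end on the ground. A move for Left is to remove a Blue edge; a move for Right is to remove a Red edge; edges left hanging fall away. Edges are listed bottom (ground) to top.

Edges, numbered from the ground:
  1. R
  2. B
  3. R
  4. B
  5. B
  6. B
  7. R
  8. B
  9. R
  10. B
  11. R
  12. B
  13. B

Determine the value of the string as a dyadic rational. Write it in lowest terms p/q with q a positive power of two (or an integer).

-2217/4096

Recurse on prefixes of the 13-edge string R B R B B B R B R B R B B:
edge 1 of 13 (R): { · | 0 } => -1
edge 2 of 13 (B): { -1 | 0 } => -1/2
edge 3 of 13 (R): { -1 | -1/2; 0 } => -3/4
edge 4 of 13 (B): { -1; -3/4 | -1/2; 0 } => -5/8
edge 5 of 13 (B): { -1; -3/4; -5/8 | -1/2; 0 } => -9/16
edge 6 of 13 (B): { -1; -3/4; -5/8; -9/16 | -1/2; 0 } => -17/32
edge 7 of 13 (R): { -1; -3/4; -5/8; -9/16 | -17/32; -1/2; 0 } => -35/64
edge 8 of 13 (B): { -1; -3/4; -5/8; -9/16; -35/64 | -17/32; -1/2; 0 } => -69/128
edge 9 of 13 (R): { -1; -3/4; -5/8; -9/16; -35/64 | -69/128; -17/32; -1/2; 0 } => -139/256
edge 10 of 13 (B): { -1; -3/4; -5/8; -9/16; -35/64; -139/256 | -69/128; -17/32; -1/2; 0 } => -277/512
edge 11 of 13 (R): { -1; -3/4; -5/8; -9/16; -35/64; -139/256 | -277/512; -69/128; -17/32; -1/2; 0 } => -555/1024
edge 12 of 13 (B): { -1; -3/4; -5/8; -9/16; -35/64; -139/256; -555/1024 | -277/512; -69/128; -17/32; -1/2; 0 } => -1109/2048
edge 13 of 13 (B): { -1; -3/4; -5/8; -9/16; -35/64; -139/256; -555/1024; -1109/2048 | -277/512; -69/128; -17/32; -1/2; 0 } => -2217/4096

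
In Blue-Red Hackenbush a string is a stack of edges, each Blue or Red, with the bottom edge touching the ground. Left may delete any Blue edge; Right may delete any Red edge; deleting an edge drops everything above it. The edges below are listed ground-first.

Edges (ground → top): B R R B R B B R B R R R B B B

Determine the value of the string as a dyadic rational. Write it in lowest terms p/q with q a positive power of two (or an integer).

5775/16384

G_1 [B]  L=[0]  R=[none]  — 1
G_2 [BR]  L=[0]  R=[1]  — 1/2
G_3 [BRR]  L=[0]  R=[1/2 1]  — 1/4
G_4 [BRRB]  L=[0 1/4]  R=[1/2 1]  — 3/8
G_5 [BRRBR]  L=[0 1/4]  R=[3/8 1/2 1]  — 5/16
G_6 [BRRBRB]  L=[0 1/4 5/16]  R=[3/8 1/2 1]  — 11/32
G_7 [BRRBRBB]  L=[0 1/4 5/16 11/32]  R=[3/8 1/2 1]  — 23/64
G_8 [BRRBRBBR]  L=[0 1/4 5/16 11/32]  R=[23/64 3/8 1/2 1]  — 45/128
G_9 [BRRBRBBRB]  L=[0 1/4 5/16 11/32 45/128]  R=[23/64 3/8 1/2 1]  — 91/256
G_10 [BRRBRBBRBR]  L=[0 1/4 5/16 11/32 45/128]  R=[91/256 23/64 3/8 1/2 1]  — 181/512
G_11 [BRRBRBBRBRR]  L=[0 1/4 5/16 11/32 45/128]  R=[181/512 91/256 23/64 3/8 1/2 1]  — 361/1024
G_12 [BRRBRBBRBRRR]  L=[0 1/4 5/16 11/32 45/128]  R=[361/1024 181/512 91/256 23/64 3/8 1/2 1]  — 721/2048
G_13 [BRRBRBBRBRRRB]  L=[0 1/4 5/16 11/32 45/128 721/2048]  R=[361/1024 181/512 91/256 23/64 3/8 1/2 1]  — 1443/4096
G_14 [BRRBRBBRBRRRBB]  L=[0 1/4 5/16 11/32 45/128 721/2048 1443/4096]  R=[361/1024 181/512 91/256 23/64 3/8 1/2 1]  — 2887/8192
G_15 [BRRBRBBRBRRRBBB]  L=[0 1/4 5/16 11/32 45/128 721/2048 1443/4096 2887/8192]  R=[361/1024 181/512 91/256 23/64 3/8 1/2 1]  — 5775/16384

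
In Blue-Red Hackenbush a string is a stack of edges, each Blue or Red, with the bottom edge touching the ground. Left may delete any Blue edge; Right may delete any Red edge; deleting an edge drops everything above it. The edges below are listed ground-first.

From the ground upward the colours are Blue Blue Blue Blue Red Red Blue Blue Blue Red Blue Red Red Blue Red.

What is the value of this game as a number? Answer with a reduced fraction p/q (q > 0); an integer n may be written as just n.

Prefix values for Blue Blue Blue Blue Red Red Blue Blue Blue Red Blue Red Red Blue Red via {L|R} + simplicity:
val_1 [B]  L=[0]  R=[·]  gives 1
val_2 [BB]  L=[0 1]  R=[·]  gives 2
val_3 [BBB]  L=[0 1 2]  R=[·]  gives 3
val_4 [BBBB]  L=[0 1 2 3]  R=[·]  gives 4
val_5 [BBBBR]  L=[0 1 2 3]  R=[4]  gives 7/2
val_6 [BBBBRR]  L=[0 1 2 3]  R=[7/2 4]  gives 13/4
val_7 [BBBBRRB]  L=[0 1 2 3 13/4]  R=[7/2 4]  gives 27/8
val_8 [BBBBRRBB]  L=[0 1 2 3 13/4 27/8]  R=[7/2 4]  gives 55/16
val_9 [BBBBRRBBB]  L=[0 1 2 3 13/4 27/8 55/16]  R=[7/2 4]  gives 111/32
val_10 [BBBBRRBBBR]  L=[0 1 2 3 13/4 27/8 55/16]  R=[111/32 7/2 4]  gives 221/64
val_11 [BBBBRRBBBRB]  L=[0 1 2 3 13/4 27/8 55/16 221/64]  R=[111/32 7/2 4]  gives 443/128
val_12 [BBBBRRBBBRBR]  L=[0 1 2 3 13/4 27/8 55/16 221/64]  R=[443/128 111/32 7/2 4]  gives 885/256
val_13 [BBBBRRBBBRBRR]  L=[0 1 2 3 13/4 27/8 55/16 221/64]  R=[885/256 443/128 111/32 7/2 4]  gives 1769/512
val_14 [BBBBRRBBBRBRRB]  L=[0 1 2 3 13/4 27/8 55/16 221/64 1769/512]  R=[885/256 443/128 111/32 7/2 4]  gives 3539/1024
val_15 [BBBBRRBBBRBRRBR]  L=[0 1 2 3 13/4 27/8 55/16 221/64 1769/512]  R=[3539/1024 885/256 443/128 111/32 7/2 4]  gives 7077/2048

7077/2048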